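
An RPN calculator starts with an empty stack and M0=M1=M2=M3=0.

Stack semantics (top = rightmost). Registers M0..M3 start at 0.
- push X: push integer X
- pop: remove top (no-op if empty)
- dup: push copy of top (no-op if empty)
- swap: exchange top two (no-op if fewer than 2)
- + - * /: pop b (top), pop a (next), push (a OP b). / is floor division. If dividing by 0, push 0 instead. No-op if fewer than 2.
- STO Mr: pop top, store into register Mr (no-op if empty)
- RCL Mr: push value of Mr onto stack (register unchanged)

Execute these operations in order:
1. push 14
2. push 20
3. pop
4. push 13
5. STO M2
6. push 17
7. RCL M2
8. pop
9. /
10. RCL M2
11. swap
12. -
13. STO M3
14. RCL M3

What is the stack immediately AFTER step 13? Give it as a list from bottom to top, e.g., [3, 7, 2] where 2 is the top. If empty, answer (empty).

After op 1 (push 14): stack=[14] mem=[0,0,0,0]
After op 2 (push 20): stack=[14,20] mem=[0,0,0,0]
After op 3 (pop): stack=[14] mem=[0,0,0,0]
After op 4 (push 13): stack=[14,13] mem=[0,0,0,0]
After op 5 (STO M2): stack=[14] mem=[0,0,13,0]
After op 6 (push 17): stack=[14,17] mem=[0,0,13,0]
After op 7 (RCL M2): stack=[14,17,13] mem=[0,0,13,0]
After op 8 (pop): stack=[14,17] mem=[0,0,13,0]
After op 9 (/): stack=[0] mem=[0,0,13,0]
After op 10 (RCL M2): stack=[0,13] mem=[0,0,13,0]
After op 11 (swap): stack=[13,0] mem=[0,0,13,0]
After op 12 (-): stack=[13] mem=[0,0,13,0]
After op 13 (STO M3): stack=[empty] mem=[0,0,13,13]

(empty)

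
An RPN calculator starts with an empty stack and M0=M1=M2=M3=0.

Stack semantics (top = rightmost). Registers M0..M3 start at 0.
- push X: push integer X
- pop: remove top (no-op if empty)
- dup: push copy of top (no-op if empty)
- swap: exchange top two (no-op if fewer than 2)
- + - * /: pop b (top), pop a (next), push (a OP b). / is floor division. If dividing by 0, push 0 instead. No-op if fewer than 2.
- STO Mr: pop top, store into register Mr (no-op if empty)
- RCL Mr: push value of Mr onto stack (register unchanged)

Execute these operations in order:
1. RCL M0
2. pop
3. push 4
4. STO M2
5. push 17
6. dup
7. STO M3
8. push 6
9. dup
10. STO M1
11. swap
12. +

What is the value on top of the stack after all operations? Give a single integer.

Answer: 23

Derivation:
After op 1 (RCL M0): stack=[0] mem=[0,0,0,0]
After op 2 (pop): stack=[empty] mem=[0,0,0,0]
After op 3 (push 4): stack=[4] mem=[0,0,0,0]
After op 4 (STO M2): stack=[empty] mem=[0,0,4,0]
After op 5 (push 17): stack=[17] mem=[0,0,4,0]
After op 6 (dup): stack=[17,17] mem=[0,0,4,0]
After op 7 (STO M3): stack=[17] mem=[0,0,4,17]
After op 8 (push 6): stack=[17,6] mem=[0,0,4,17]
After op 9 (dup): stack=[17,6,6] mem=[0,0,4,17]
After op 10 (STO M1): stack=[17,6] mem=[0,6,4,17]
After op 11 (swap): stack=[6,17] mem=[0,6,4,17]
After op 12 (+): stack=[23] mem=[0,6,4,17]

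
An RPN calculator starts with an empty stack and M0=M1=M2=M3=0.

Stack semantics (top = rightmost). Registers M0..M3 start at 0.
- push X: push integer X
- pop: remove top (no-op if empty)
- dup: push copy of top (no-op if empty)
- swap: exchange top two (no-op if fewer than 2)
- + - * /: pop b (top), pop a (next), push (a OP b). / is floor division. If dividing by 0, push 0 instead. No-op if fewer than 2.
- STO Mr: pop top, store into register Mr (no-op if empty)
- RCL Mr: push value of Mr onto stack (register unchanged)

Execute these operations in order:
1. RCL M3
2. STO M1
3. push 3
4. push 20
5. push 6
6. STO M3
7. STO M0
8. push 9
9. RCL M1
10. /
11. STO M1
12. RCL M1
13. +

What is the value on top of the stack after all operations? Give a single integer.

Answer: 3

Derivation:
After op 1 (RCL M3): stack=[0] mem=[0,0,0,0]
After op 2 (STO M1): stack=[empty] mem=[0,0,0,0]
After op 3 (push 3): stack=[3] mem=[0,0,0,0]
After op 4 (push 20): stack=[3,20] mem=[0,0,0,0]
After op 5 (push 6): stack=[3,20,6] mem=[0,0,0,0]
After op 6 (STO M3): stack=[3,20] mem=[0,0,0,6]
After op 7 (STO M0): stack=[3] mem=[20,0,0,6]
After op 8 (push 9): stack=[3,9] mem=[20,0,0,6]
After op 9 (RCL M1): stack=[3,9,0] mem=[20,0,0,6]
After op 10 (/): stack=[3,0] mem=[20,0,0,6]
After op 11 (STO M1): stack=[3] mem=[20,0,0,6]
After op 12 (RCL M1): stack=[3,0] mem=[20,0,0,6]
After op 13 (+): stack=[3] mem=[20,0,0,6]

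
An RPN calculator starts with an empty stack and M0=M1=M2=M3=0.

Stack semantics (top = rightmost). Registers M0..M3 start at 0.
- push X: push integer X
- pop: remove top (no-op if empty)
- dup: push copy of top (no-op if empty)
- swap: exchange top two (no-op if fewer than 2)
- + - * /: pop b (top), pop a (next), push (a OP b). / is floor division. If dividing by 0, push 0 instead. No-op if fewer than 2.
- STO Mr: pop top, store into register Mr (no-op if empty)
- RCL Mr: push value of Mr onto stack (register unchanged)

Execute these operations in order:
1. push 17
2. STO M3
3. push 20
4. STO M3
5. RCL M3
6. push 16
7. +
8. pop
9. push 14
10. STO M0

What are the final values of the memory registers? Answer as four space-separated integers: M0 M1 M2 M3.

After op 1 (push 17): stack=[17] mem=[0,0,0,0]
After op 2 (STO M3): stack=[empty] mem=[0,0,0,17]
After op 3 (push 20): stack=[20] mem=[0,0,0,17]
After op 4 (STO M3): stack=[empty] mem=[0,0,0,20]
After op 5 (RCL M3): stack=[20] mem=[0,0,0,20]
After op 6 (push 16): stack=[20,16] mem=[0,0,0,20]
After op 7 (+): stack=[36] mem=[0,0,0,20]
After op 8 (pop): stack=[empty] mem=[0,0,0,20]
After op 9 (push 14): stack=[14] mem=[0,0,0,20]
After op 10 (STO M0): stack=[empty] mem=[14,0,0,20]

Answer: 14 0 0 20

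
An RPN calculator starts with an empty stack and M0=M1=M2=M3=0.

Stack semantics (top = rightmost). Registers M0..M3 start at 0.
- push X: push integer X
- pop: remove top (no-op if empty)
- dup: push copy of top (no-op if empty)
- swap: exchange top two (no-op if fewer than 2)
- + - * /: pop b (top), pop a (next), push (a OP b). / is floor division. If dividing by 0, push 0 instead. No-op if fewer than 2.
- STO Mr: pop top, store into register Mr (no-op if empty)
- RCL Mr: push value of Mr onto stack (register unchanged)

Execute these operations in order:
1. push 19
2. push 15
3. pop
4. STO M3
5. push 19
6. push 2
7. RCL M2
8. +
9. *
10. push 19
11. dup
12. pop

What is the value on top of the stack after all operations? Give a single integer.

After op 1 (push 19): stack=[19] mem=[0,0,0,0]
After op 2 (push 15): stack=[19,15] mem=[0,0,0,0]
After op 3 (pop): stack=[19] mem=[0,0,0,0]
After op 4 (STO M3): stack=[empty] mem=[0,0,0,19]
After op 5 (push 19): stack=[19] mem=[0,0,0,19]
After op 6 (push 2): stack=[19,2] mem=[0,0,0,19]
After op 7 (RCL M2): stack=[19,2,0] mem=[0,0,0,19]
After op 8 (+): stack=[19,2] mem=[0,0,0,19]
After op 9 (*): stack=[38] mem=[0,0,0,19]
After op 10 (push 19): stack=[38,19] mem=[0,0,0,19]
After op 11 (dup): stack=[38,19,19] mem=[0,0,0,19]
After op 12 (pop): stack=[38,19] mem=[0,0,0,19]

Answer: 19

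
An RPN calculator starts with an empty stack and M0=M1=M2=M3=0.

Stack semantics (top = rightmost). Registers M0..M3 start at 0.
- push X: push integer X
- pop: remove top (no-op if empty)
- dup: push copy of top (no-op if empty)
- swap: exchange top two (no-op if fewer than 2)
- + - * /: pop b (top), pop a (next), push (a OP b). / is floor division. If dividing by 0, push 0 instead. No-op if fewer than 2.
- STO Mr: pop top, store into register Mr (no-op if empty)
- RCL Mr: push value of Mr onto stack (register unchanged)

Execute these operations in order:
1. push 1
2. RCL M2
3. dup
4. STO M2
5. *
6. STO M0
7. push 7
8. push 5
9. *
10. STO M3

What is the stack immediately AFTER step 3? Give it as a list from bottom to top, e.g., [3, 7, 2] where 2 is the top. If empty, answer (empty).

After op 1 (push 1): stack=[1] mem=[0,0,0,0]
After op 2 (RCL M2): stack=[1,0] mem=[0,0,0,0]
After op 3 (dup): stack=[1,0,0] mem=[0,0,0,0]

[1, 0, 0]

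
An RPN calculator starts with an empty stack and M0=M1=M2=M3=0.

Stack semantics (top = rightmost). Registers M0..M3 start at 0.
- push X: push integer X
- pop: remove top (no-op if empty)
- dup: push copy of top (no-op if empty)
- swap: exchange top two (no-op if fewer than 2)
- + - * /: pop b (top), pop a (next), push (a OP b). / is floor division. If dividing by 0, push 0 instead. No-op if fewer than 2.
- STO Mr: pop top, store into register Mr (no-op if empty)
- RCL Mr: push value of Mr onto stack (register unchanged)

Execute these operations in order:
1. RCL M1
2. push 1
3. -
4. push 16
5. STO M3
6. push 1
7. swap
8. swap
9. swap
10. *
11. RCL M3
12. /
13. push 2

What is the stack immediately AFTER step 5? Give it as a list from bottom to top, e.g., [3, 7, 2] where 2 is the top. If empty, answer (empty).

After op 1 (RCL M1): stack=[0] mem=[0,0,0,0]
After op 2 (push 1): stack=[0,1] mem=[0,0,0,0]
After op 3 (-): stack=[-1] mem=[0,0,0,0]
After op 4 (push 16): stack=[-1,16] mem=[0,0,0,0]
After op 5 (STO M3): stack=[-1] mem=[0,0,0,16]

[-1]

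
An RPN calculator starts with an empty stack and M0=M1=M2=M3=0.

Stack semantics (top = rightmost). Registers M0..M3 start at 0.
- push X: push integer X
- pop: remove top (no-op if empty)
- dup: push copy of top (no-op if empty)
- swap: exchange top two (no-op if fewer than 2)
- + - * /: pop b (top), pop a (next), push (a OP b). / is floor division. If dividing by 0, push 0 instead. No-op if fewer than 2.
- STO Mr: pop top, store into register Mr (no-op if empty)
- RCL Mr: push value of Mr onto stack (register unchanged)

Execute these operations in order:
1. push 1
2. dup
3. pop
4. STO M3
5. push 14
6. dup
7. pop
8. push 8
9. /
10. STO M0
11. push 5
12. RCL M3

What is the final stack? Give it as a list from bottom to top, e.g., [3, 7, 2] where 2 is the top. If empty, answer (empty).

After op 1 (push 1): stack=[1] mem=[0,0,0,0]
After op 2 (dup): stack=[1,1] mem=[0,0,0,0]
After op 3 (pop): stack=[1] mem=[0,0,0,0]
After op 4 (STO M3): stack=[empty] mem=[0,0,0,1]
After op 5 (push 14): stack=[14] mem=[0,0,0,1]
After op 6 (dup): stack=[14,14] mem=[0,0,0,1]
After op 7 (pop): stack=[14] mem=[0,0,0,1]
After op 8 (push 8): stack=[14,8] mem=[0,0,0,1]
After op 9 (/): stack=[1] mem=[0,0,0,1]
After op 10 (STO M0): stack=[empty] mem=[1,0,0,1]
After op 11 (push 5): stack=[5] mem=[1,0,0,1]
After op 12 (RCL M3): stack=[5,1] mem=[1,0,0,1]

Answer: [5, 1]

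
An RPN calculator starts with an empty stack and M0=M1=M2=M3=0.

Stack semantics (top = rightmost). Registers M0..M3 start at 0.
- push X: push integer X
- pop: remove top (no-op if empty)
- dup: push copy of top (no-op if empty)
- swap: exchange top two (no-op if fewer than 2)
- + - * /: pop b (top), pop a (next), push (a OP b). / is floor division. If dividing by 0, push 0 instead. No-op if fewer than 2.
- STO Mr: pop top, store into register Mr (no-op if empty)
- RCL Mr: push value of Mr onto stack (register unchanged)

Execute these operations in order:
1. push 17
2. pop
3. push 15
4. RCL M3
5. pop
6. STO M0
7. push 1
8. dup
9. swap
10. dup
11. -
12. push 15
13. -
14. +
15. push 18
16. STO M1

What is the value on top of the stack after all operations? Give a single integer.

Answer: -14

Derivation:
After op 1 (push 17): stack=[17] mem=[0,0,0,0]
After op 2 (pop): stack=[empty] mem=[0,0,0,0]
After op 3 (push 15): stack=[15] mem=[0,0,0,0]
After op 4 (RCL M3): stack=[15,0] mem=[0,0,0,0]
After op 5 (pop): stack=[15] mem=[0,0,0,0]
After op 6 (STO M0): stack=[empty] mem=[15,0,0,0]
After op 7 (push 1): stack=[1] mem=[15,0,0,0]
After op 8 (dup): stack=[1,1] mem=[15,0,0,0]
After op 9 (swap): stack=[1,1] mem=[15,0,0,0]
After op 10 (dup): stack=[1,1,1] mem=[15,0,0,0]
After op 11 (-): stack=[1,0] mem=[15,0,0,0]
After op 12 (push 15): stack=[1,0,15] mem=[15,0,0,0]
After op 13 (-): stack=[1,-15] mem=[15,0,0,0]
After op 14 (+): stack=[-14] mem=[15,0,0,0]
After op 15 (push 18): stack=[-14,18] mem=[15,0,0,0]
After op 16 (STO M1): stack=[-14] mem=[15,18,0,0]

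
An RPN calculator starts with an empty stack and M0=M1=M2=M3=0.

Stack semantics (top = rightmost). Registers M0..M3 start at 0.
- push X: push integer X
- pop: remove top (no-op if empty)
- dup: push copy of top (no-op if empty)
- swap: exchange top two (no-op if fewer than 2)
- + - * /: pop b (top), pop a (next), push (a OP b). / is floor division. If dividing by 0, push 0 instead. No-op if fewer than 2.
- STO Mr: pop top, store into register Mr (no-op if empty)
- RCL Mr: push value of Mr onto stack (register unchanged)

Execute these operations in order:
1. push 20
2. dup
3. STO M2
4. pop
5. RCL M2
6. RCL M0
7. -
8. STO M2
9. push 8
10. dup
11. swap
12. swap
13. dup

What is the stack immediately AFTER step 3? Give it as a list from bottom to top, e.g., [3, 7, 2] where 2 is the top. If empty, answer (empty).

After op 1 (push 20): stack=[20] mem=[0,0,0,0]
After op 2 (dup): stack=[20,20] mem=[0,0,0,0]
After op 3 (STO M2): stack=[20] mem=[0,0,20,0]

[20]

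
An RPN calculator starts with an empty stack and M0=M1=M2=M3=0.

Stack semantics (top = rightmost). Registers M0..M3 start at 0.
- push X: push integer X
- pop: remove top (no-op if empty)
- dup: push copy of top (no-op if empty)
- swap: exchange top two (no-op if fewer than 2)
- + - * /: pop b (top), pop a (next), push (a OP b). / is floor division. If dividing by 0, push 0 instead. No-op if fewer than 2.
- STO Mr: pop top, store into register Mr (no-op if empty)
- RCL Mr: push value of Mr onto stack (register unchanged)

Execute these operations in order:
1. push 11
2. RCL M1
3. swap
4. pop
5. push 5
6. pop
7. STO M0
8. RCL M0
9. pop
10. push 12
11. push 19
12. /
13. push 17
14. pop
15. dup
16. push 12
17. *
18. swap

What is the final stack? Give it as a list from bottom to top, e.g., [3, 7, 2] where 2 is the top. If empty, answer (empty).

Answer: [0, 0]

Derivation:
After op 1 (push 11): stack=[11] mem=[0,0,0,0]
After op 2 (RCL M1): stack=[11,0] mem=[0,0,0,0]
After op 3 (swap): stack=[0,11] mem=[0,0,0,0]
After op 4 (pop): stack=[0] mem=[0,0,0,0]
After op 5 (push 5): stack=[0,5] mem=[0,0,0,0]
After op 6 (pop): stack=[0] mem=[0,0,0,0]
After op 7 (STO M0): stack=[empty] mem=[0,0,0,0]
After op 8 (RCL M0): stack=[0] mem=[0,0,0,0]
After op 9 (pop): stack=[empty] mem=[0,0,0,0]
After op 10 (push 12): stack=[12] mem=[0,0,0,0]
After op 11 (push 19): stack=[12,19] mem=[0,0,0,0]
After op 12 (/): stack=[0] mem=[0,0,0,0]
After op 13 (push 17): stack=[0,17] mem=[0,0,0,0]
After op 14 (pop): stack=[0] mem=[0,0,0,0]
After op 15 (dup): stack=[0,0] mem=[0,0,0,0]
After op 16 (push 12): stack=[0,0,12] mem=[0,0,0,0]
After op 17 (*): stack=[0,0] mem=[0,0,0,0]
After op 18 (swap): stack=[0,0] mem=[0,0,0,0]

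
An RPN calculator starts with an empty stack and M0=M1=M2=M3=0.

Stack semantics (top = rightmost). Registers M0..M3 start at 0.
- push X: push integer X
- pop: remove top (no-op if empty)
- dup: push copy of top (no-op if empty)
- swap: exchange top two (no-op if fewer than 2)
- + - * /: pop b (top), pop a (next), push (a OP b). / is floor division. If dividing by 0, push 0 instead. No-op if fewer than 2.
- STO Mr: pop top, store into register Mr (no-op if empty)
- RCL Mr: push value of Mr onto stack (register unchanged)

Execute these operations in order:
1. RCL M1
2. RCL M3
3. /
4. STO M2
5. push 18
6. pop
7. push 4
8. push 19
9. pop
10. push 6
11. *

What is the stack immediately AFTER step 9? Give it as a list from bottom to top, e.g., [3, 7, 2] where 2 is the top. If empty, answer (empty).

After op 1 (RCL M1): stack=[0] mem=[0,0,0,0]
After op 2 (RCL M3): stack=[0,0] mem=[0,0,0,0]
After op 3 (/): stack=[0] mem=[0,0,0,0]
After op 4 (STO M2): stack=[empty] mem=[0,0,0,0]
After op 5 (push 18): stack=[18] mem=[0,0,0,0]
After op 6 (pop): stack=[empty] mem=[0,0,0,0]
After op 7 (push 4): stack=[4] mem=[0,0,0,0]
After op 8 (push 19): stack=[4,19] mem=[0,0,0,0]
After op 9 (pop): stack=[4] mem=[0,0,0,0]

[4]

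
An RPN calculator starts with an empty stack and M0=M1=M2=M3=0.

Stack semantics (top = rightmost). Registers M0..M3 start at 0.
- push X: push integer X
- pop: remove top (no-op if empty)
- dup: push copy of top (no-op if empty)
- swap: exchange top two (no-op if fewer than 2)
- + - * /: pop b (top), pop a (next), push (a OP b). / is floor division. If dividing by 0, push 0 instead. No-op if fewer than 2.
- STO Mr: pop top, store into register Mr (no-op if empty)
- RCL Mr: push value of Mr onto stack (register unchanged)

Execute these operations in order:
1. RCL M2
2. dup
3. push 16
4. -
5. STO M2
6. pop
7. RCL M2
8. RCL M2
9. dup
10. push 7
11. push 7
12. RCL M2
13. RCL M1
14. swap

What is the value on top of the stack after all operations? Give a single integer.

After op 1 (RCL M2): stack=[0] mem=[0,0,0,0]
After op 2 (dup): stack=[0,0] mem=[0,0,0,0]
After op 3 (push 16): stack=[0,0,16] mem=[0,0,0,0]
After op 4 (-): stack=[0,-16] mem=[0,0,0,0]
After op 5 (STO M2): stack=[0] mem=[0,0,-16,0]
After op 6 (pop): stack=[empty] mem=[0,0,-16,0]
After op 7 (RCL M2): stack=[-16] mem=[0,0,-16,0]
After op 8 (RCL M2): stack=[-16,-16] mem=[0,0,-16,0]
After op 9 (dup): stack=[-16,-16,-16] mem=[0,0,-16,0]
After op 10 (push 7): stack=[-16,-16,-16,7] mem=[0,0,-16,0]
After op 11 (push 7): stack=[-16,-16,-16,7,7] mem=[0,0,-16,0]
After op 12 (RCL M2): stack=[-16,-16,-16,7,7,-16] mem=[0,0,-16,0]
After op 13 (RCL M1): stack=[-16,-16,-16,7,7,-16,0] mem=[0,0,-16,0]
After op 14 (swap): stack=[-16,-16,-16,7,7,0,-16] mem=[0,0,-16,0]

Answer: -16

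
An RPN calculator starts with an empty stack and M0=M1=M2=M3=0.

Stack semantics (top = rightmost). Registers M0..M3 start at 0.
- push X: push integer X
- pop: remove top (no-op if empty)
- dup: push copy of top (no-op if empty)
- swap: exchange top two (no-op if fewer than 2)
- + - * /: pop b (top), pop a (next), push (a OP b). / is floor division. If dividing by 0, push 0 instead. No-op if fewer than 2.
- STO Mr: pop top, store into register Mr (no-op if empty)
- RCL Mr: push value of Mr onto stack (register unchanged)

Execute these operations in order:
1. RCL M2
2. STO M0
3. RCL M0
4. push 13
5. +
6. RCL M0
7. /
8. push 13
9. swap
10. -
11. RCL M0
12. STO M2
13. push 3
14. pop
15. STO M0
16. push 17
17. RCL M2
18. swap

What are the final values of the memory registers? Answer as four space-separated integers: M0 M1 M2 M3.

Answer: 13 0 0 0

Derivation:
After op 1 (RCL M2): stack=[0] mem=[0,0,0,0]
After op 2 (STO M0): stack=[empty] mem=[0,0,0,0]
After op 3 (RCL M0): stack=[0] mem=[0,0,0,0]
After op 4 (push 13): stack=[0,13] mem=[0,0,0,0]
After op 5 (+): stack=[13] mem=[0,0,0,0]
After op 6 (RCL M0): stack=[13,0] mem=[0,0,0,0]
After op 7 (/): stack=[0] mem=[0,0,0,0]
After op 8 (push 13): stack=[0,13] mem=[0,0,0,0]
After op 9 (swap): stack=[13,0] mem=[0,0,0,0]
After op 10 (-): stack=[13] mem=[0,0,0,0]
After op 11 (RCL M0): stack=[13,0] mem=[0,0,0,0]
After op 12 (STO M2): stack=[13] mem=[0,0,0,0]
After op 13 (push 3): stack=[13,3] mem=[0,0,0,0]
After op 14 (pop): stack=[13] mem=[0,0,0,0]
After op 15 (STO M0): stack=[empty] mem=[13,0,0,0]
After op 16 (push 17): stack=[17] mem=[13,0,0,0]
After op 17 (RCL M2): stack=[17,0] mem=[13,0,0,0]
After op 18 (swap): stack=[0,17] mem=[13,0,0,0]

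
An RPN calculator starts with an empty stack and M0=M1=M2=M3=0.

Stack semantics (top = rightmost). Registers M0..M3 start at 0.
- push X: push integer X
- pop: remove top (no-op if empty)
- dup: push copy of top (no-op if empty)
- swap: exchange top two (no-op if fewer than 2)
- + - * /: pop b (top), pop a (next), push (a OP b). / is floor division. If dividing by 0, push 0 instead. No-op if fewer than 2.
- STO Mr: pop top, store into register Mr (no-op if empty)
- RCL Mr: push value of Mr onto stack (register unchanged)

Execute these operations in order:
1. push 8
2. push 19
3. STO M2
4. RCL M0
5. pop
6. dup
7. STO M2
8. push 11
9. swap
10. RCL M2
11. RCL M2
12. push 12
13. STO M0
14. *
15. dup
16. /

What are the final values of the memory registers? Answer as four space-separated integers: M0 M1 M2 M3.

Answer: 12 0 8 0

Derivation:
After op 1 (push 8): stack=[8] mem=[0,0,0,0]
After op 2 (push 19): stack=[8,19] mem=[0,0,0,0]
After op 3 (STO M2): stack=[8] mem=[0,0,19,0]
After op 4 (RCL M0): stack=[8,0] mem=[0,0,19,0]
After op 5 (pop): stack=[8] mem=[0,0,19,0]
After op 6 (dup): stack=[8,8] mem=[0,0,19,0]
After op 7 (STO M2): stack=[8] mem=[0,0,8,0]
After op 8 (push 11): stack=[8,11] mem=[0,0,8,0]
After op 9 (swap): stack=[11,8] mem=[0,0,8,0]
After op 10 (RCL M2): stack=[11,8,8] mem=[0,0,8,0]
After op 11 (RCL M2): stack=[11,8,8,8] mem=[0,0,8,0]
After op 12 (push 12): stack=[11,8,8,8,12] mem=[0,0,8,0]
After op 13 (STO M0): stack=[11,8,8,8] mem=[12,0,8,0]
After op 14 (*): stack=[11,8,64] mem=[12,0,8,0]
After op 15 (dup): stack=[11,8,64,64] mem=[12,0,8,0]
After op 16 (/): stack=[11,8,1] mem=[12,0,8,0]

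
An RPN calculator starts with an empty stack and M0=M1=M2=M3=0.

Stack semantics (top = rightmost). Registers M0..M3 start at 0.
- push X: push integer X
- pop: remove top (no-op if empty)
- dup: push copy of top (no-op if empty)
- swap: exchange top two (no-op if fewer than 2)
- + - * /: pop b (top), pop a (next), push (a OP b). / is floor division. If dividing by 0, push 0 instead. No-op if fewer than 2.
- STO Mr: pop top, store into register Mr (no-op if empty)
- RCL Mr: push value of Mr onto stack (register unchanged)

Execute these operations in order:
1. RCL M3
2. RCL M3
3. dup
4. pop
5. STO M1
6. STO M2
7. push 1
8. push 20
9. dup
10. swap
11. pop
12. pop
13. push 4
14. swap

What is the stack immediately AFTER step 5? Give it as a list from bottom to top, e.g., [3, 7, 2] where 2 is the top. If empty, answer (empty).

After op 1 (RCL M3): stack=[0] mem=[0,0,0,0]
After op 2 (RCL M3): stack=[0,0] mem=[0,0,0,0]
After op 3 (dup): stack=[0,0,0] mem=[0,0,0,0]
After op 4 (pop): stack=[0,0] mem=[0,0,0,0]
After op 5 (STO M1): stack=[0] mem=[0,0,0,0]

[0]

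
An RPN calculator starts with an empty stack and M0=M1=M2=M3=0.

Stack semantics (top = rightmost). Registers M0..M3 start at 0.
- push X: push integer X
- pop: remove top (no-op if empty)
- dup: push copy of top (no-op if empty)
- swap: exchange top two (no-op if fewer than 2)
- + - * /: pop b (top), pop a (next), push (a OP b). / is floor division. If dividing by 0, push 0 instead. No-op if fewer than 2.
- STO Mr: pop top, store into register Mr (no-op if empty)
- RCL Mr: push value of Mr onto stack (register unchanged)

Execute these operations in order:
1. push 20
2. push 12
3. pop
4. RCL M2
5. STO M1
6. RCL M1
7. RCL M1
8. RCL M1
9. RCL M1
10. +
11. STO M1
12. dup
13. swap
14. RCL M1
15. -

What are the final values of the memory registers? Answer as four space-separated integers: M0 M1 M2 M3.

Answer: 0 0 0 0

Derivation:
After op 1 (push 20): stack=[20] mem=[0,0,0,0]
After op 2 (push 12): stack=[20,12] mem=[0,0,0,0]
After op 3 (pop): stack=[20] mem=[0,0,0,0]
After op 4 (RCL M2): stack=[20,0] mem=[0,0,0,0]
After op 5 (STO M1): stack=[20] mem=[0,0,0,0]
After op 6 (RCL M1): stack=[20,0] mem=[0,0,0,0]
After op 7 (RCL M1): stack=[20,0,0] mem=[0,0,0,0]
After op 8 (RCL M1): stack=[20,0,0,0] mem=[0,0,0,0]
After op 9 (RCL M1): stack=[20,0,0,0,0] mem=[0,0,0,0]
After op 10 (+): stack=[20,0,0,0] mem=[0,0,0,0]
After op 11 (STO M1): stack=[20,0,0] mem=[0,0,0,0]
After op 12 (dup): stack=[20,0,0,0] mem=[0,0,0,0]
After op 13 (swap): stack=[20,0,0,0] mem=[0,0,0,0]
After op 14 (RCL M1): stack=[20,0,0,0,0] mem=[0,0,0,0]
After op 15 (-): stack=[20,0,0,0] mem=[0,0,0,0]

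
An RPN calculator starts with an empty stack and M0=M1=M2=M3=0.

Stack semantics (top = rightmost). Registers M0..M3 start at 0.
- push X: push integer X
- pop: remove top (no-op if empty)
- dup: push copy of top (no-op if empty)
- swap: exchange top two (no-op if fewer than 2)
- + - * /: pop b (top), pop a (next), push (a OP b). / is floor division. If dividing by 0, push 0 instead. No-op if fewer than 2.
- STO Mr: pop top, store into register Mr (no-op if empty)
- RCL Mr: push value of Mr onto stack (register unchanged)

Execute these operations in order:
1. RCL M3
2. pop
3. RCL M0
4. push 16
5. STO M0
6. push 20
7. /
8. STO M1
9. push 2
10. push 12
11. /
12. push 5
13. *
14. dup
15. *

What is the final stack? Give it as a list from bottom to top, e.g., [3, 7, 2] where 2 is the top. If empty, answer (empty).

After op 1 (RCL M3): stack=[0] mem=[0,0,0,0]
After op 2 (pop): stack=[empty] mem=[0,0,0,0]
After op 3 (RCL M0): stack=[0] mem=[0,0,0,0]
After op 4 (push 16): stack=[0,16] mem=[0,0,0,0]
After op 5 (STO M0): stack=[0] mem=[16,0,0,0]
After op 6 (push 20): stack=[0,20] mem=[16,0,0,0]
After op 7 (/): stack=[0] mem=[16,0,0,0]
After op 8 (STO M1): stack=[empty] mem=[16,0,0,0]
After op 9 (push 2): stack=[2] mem=[16,0,0,0]
After op 10 (push 12): stack=[2,12] mem=[16,0,0,0]
After op 11 (/): stack=[0] mem=[16,0,0,0]
After op 12 (push 5): stack=[0,5] mem=[16,0,0,0]
After op 13 (*): stack=[0] mem=[16,0,0,0]
After op 14 (dup): stack=[0,0] mem=[16,0,0,0]
After op 15 (*): stack=[0] mem=[16,0,0,0]

Answer: [0]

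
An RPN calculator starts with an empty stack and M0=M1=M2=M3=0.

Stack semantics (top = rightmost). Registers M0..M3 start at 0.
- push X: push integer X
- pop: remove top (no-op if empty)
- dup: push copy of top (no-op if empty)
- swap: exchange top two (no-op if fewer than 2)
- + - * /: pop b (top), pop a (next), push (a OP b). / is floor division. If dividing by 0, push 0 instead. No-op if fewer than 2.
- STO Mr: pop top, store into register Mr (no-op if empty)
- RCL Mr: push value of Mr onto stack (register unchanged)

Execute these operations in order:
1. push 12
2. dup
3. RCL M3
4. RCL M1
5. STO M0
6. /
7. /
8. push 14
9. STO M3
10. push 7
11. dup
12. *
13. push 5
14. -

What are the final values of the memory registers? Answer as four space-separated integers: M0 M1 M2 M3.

After op 1 (push 12): stack=[12] mem=[0,0,0,0]
After op 2 (dup): stack=[12,12] mem=[0,0,0,0]
After op 3 (RCL M3): stack=[12,12,0] mem=[0,0,0,0]
After op 4 (RCL M1): stack=[12,12,0,0] mem=[0,0,0,0]
After op 5 (STO M0): stack=[12,12,0] mem=[0,0,0,0]
After op 6 (/): stack=[12,0] mem=[0,0,0,0]
After op 7 (/): stack=[0] mem=[0,0,0,0]
After op 8 (push 14): stack=[0,14] mem=[0,0,0,0]
After op 9 (STO M3): stack=[0] mem=[0,0,0,14]
After op 10 (push 7): stack=[0,7] mem=[0,0,0,14]
After op 11 (dup): stack=[0,7,7] mem=[0,0,0,14]
After op 12 (*): stack=[0,49] mem=[0,0,0,14]
After op 13 (push 5): stack=[0,49,5] mem=[0,0,0,14]
After op 14 (-): stack=[0,44] mem=[0,0,0,14]

Answer: 0 0 0 14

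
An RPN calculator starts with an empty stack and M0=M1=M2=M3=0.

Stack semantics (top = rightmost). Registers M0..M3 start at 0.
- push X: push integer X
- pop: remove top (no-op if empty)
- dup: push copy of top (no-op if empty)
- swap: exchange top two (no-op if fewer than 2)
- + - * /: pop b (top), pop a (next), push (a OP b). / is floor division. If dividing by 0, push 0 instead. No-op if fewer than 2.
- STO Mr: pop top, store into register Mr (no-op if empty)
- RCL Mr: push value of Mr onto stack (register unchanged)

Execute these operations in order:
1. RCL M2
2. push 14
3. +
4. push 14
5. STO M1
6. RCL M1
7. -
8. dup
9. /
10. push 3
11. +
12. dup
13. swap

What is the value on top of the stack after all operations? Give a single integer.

After op 1 (RCL M2): stack=[0] mem=[0,0,0,0]
After op 2 (push 14): stack=[0,14] mem=[0,0,0,0]
After op 3 (+): stack=[14] mem=[0,0,0,0]
After op 4 (push 14): stack=[14,14] mem=[0,0,0,0]
After op 5 (STO M1): stack=[14] mem=[0,14,0,0]
After op 6 (RCL M1): stack=[14,14] mem=[0,14,0,0]
After op 7 (-): stack=[0] mem=[0,14,0,0]
After op 8 (dup): stack=[0,0] mem=[0,14,0,0]
After op 9 (/): stack=[0] mem=[0,14,0,0]
After op 10 (push 3): stack=[0,3] mem=[0,14,0,0]
After op 11 (+): stack=[3] mem=[0,14,0,0]
After op 12 (dup): stack=[3,3] mem=[0,14,0,0]
After op 13 (swap): stack=[3,3] mem=[0,14,0,0]

Answer: 3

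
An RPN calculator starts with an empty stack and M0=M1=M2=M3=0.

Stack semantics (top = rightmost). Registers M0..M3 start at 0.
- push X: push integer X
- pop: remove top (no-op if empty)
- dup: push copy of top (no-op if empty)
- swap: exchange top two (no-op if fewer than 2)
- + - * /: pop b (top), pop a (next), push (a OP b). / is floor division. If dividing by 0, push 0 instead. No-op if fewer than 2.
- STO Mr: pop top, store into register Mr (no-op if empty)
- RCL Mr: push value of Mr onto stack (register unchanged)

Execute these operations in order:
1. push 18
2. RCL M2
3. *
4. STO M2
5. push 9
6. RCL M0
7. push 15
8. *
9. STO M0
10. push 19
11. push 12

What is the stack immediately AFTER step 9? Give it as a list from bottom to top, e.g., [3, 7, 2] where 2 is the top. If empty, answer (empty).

After op 1 (push 18): stack=[18] mem=[0,0,0,0]
After op 2 (RCL M2): stack=[18,0] mem=[0,0,0,0]
After op 3 (*): stack=[0] mem=[0,0,0,0]
After op 4 (STO M2): stack=[empty] mem=[0,0,0,0]
After op 5 (push 9): stack=[9] mem=[0,0,0,0]
After op 6 (RCL M0): stack=[9,0] mem=[0,0,0,0]
After op 7 (push 15): stack=[9,0,15] mem=[0,0,0,0]
After op 8 (*): stack=[9,0] mem=[0,0,0,0]
After op 9 (STO M0): stack=[9] mem=[0,0,0,0]

[9]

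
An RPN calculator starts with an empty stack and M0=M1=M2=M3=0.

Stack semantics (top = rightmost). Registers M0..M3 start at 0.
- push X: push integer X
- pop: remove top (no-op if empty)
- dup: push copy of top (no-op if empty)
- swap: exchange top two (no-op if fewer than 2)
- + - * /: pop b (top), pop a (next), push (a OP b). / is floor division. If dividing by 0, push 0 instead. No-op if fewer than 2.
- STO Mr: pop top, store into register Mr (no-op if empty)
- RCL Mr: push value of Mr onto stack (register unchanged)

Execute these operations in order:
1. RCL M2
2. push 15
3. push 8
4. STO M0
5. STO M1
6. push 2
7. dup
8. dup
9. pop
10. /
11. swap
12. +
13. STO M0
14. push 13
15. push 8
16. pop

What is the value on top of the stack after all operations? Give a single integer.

After op 1 (RCL M2): stack=[0] mem=[0,0,0,0]
After op 2 (push 15): stack=[0,15] mem=[0,0,0,0]
After op 3 (push 8): stack=[0,15,8] mem=[0,0,0,0]
After op 4 (STO M0): stack=[0,15] mem=[8,0,0,0]
After op 5 (STO M1): stack=[0] mem=[8,15,0,0]
After op 6 (push 2): stack=[0,2] mem=[8,15,0,0]
After op 7 (dup): stack=[0,2,2] mem=[8,15,0,0]
After op 8 (dup): stack=[0,2,2,2] mem=[8,15,0,0]
After op 9 (pop): stack=[0,2,2] mem=[8,15,0,0]
After op 10 (/): stack=[0,1] mem=[8,15,0,0]
After op 11 (swap): stack=[1,0] mem=[8,15,0,0]
After op 12 (+): stack=[1] mem=[8,15,0,0]
After op 13 (STO M0): stack=[empty] mem=[1,15,0,0]
After op 14 (push 13): stack=[13] mem=[1,15,0,0]
After op 15 (push 8): stack=[13,8] mem=[1,15,0,0]
After op 16 (pop): stack=[13] mem=[1,15,0,0]

Answer: 13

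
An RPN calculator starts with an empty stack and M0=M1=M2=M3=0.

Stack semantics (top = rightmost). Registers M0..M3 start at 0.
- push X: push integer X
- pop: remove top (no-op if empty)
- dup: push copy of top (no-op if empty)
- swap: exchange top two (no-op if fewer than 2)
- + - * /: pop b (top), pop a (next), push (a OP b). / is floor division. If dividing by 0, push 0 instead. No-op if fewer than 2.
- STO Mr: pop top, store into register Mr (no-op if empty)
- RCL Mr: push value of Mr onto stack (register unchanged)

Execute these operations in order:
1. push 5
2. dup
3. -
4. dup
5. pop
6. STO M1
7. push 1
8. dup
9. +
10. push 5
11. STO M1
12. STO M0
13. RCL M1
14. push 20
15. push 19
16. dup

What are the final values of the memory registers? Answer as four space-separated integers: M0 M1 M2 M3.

Answer: 2 5 0 0

Derivation:
After op 1 (push 5): stack=[5] mem=[0,0,0,0]
After op 2 (dup): stack=[5,5] mem=[0,0,0,0]
After op 3 (-): stack=[0] mem=[0,0,0,0]
After op 4 (dup): stack=[0,0] mem=[0,0,0,0]
After op 5 (pop): stack=[0] mem=[0,0,0,0]
After op 6 (STO M1): stack=[empty] mem=[0,0,0,0]
After op 7 (push 1): stack=[1] mem=[0,0,0,0]
After op 8 (dup): stack=[1,1] mem=[0,0,0,0]
After op 9 (+): stack=[2] mem=[0,0,0,0]
After op 10 (push 5): stack=[2,5] mem=[0,0,0,0]
After op 11 (STO M1): stack=[2] mem=[0,5,0,0]
After op 12 (STO M0): stack=[empty] mem=[2,5,0,0]
After op 13 (RCL M1): stack=[5] mem=[2,5,0,0]
After op 14 (push 20): stack=[5,20] mem=[2,5,0,0]
After op 15 (push 19): stack=[5,20,19] mem=[2,5,0,0]
After op 16 (dup): stack=[5,20,19,19] mem=[2,5,0,0]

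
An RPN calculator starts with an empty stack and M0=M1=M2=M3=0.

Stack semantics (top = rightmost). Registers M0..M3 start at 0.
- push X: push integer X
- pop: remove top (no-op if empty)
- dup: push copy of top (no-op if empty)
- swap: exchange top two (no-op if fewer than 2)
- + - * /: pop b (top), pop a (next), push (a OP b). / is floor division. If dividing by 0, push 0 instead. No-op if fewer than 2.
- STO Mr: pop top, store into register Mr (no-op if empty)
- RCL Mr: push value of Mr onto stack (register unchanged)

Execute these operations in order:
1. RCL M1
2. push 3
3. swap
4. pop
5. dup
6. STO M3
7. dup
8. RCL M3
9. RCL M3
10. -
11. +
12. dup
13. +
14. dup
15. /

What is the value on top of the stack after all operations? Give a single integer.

Answer: 1

Derivation:
After op 1 (RCL M1): stack=[0] mem=[0,0,0,0]
After op 2 (push 3): stack=[0,3] mem=[0,0,0,0]
After op 3 (swap): stack=[3,0] mem=[0,0,0,0]
After op 4 (pop): stack=[3] mem=[0,0,0,0]
After op 5 (dup): stack=[3,3] mem=[0,0,0,0]
After op 6 (STO M3): stack=[3] mem=[0,0,0,3]
After op 7 (dup): stack=[3,3] mem=[0,0,0,3]
After op 8 (RCL M3): stack=[3,3,3] mem=[0,0,0,3]
After op 9 (RCL M3): stack=[3,3,3,3] mem=[0,0,0,3]
After op 10 (-): stack=[3,3,0] mem=[0,0,0,3]
After op 11 (+): stack=[3,3] mem=[0,0,0,3]
After op 12 (dup): stack=[3,3,3] mem=[0,0,0,3]
After op 13 (+): stack=[3,6] mem=[0,0,0,3]
After op 14 (dup): stack=[3,6,6] mem=[0,0,0,3]
After op 15 (/): stack=[3,1] mem=[0,0,0,3]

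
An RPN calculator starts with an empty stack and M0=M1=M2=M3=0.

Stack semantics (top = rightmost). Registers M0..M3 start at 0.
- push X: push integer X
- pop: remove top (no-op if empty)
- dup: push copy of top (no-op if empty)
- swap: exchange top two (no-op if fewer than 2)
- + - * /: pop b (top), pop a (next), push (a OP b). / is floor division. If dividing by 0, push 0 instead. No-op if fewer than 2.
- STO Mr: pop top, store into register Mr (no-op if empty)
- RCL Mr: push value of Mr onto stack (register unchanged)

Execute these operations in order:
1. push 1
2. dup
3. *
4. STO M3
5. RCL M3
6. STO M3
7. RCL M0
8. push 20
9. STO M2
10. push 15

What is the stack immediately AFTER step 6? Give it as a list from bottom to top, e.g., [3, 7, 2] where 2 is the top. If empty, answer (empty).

After op 1 (push 1): stack=[1] mem=[0,0,0,0]
After op 2 (dup): stack=[1,1] mem=[0,0,0,0]
After op 3 (*): stack=[1] mem=[0,0,0,0]
After op 4 (STO M3): stack=[empty] mem=[0,0,0,1]
After op 5 (RCL M3): stack=[1] mem=[0,0,0,1]
After op 6 (STO M3): stack=[empty] mem=[0,0,0,1]

(empty)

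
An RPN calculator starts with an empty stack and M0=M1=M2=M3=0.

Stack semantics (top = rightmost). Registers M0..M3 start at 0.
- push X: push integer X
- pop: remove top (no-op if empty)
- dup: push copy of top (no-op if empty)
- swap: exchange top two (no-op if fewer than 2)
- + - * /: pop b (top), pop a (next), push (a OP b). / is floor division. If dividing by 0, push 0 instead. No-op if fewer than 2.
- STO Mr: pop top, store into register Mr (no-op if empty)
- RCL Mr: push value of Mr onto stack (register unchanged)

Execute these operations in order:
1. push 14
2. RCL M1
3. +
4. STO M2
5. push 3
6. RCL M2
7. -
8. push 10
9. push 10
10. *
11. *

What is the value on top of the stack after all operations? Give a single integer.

Answer: -1100

Derivation:
After op 1 (push 14): stack=[14] mem=[0,0,0,0]
After op 2 (RCL M1): stack=[14,0] mem=[0,0,0,0]
After op 3 (+): stack=[14] mem=[0,0,0,0]
After op 4 (STO M2): stack=[empty] mem=[0,0,14,0]
After op 5 (push 3): stack=[3] mem=[0,0,14,0]
After op 6 (RCL M2): stack=[3,14] mem=[0,0,14,0]
After op 7 (-): stack=[-11] mem=[0,0,14,0]
After op 8 (push 10): stack=[-11,10] mem=[0,0,14,0]
After op 9 (push 10): stack=[-11,10,10] mem=[0,0,14,0]
After op 10 (*): stack=[-11,100] mem=[0,0,14,0]
After op 11 (*): stack=[-1100] mem=[0,0,14,0]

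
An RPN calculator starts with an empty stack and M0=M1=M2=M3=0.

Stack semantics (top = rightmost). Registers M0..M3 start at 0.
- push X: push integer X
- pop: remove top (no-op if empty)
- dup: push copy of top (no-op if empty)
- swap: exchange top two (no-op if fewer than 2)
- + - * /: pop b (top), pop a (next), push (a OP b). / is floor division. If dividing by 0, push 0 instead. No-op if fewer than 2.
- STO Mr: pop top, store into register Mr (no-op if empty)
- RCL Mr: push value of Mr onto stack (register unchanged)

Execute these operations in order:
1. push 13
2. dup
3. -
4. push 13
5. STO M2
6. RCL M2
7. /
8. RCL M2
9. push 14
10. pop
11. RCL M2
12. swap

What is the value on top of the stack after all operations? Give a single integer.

Answer: 13

Derivation:
After op 1 (push 13): stack=[13] mem=[0,0,0,0]
After op 2 (dup): stack=[13,13] mem=[0,0,0,0]
After op 3 (-): stack=[0] mem=[0,0,0,0]
After op 4 (push 13): stack=[0,13] mem=[0,0,0,0]
After op 5 (STO M2): stack=[0] mem=[0,0,13,0]
After op 6 (RCL M2): stack=[0,13] mem=[0,0,13,0]
After op 7 (/): stack=[0] mem=[0,0,13,0]
After op 8 (RCL M2): stack=[0,13] mem=[0,0,13,0]
After op 9 (push 14): stack=[0,13,14] mem=[0,0,13,0]
After op 10 (pop): stack=[0,13] mem=[0,0,13,0]
After op 11 (RCL M2): stack=[0,13,13] mem=[0,0,13,0]
After op 12 (swap): stack=[0,13,13] mem=[0,0,13,0]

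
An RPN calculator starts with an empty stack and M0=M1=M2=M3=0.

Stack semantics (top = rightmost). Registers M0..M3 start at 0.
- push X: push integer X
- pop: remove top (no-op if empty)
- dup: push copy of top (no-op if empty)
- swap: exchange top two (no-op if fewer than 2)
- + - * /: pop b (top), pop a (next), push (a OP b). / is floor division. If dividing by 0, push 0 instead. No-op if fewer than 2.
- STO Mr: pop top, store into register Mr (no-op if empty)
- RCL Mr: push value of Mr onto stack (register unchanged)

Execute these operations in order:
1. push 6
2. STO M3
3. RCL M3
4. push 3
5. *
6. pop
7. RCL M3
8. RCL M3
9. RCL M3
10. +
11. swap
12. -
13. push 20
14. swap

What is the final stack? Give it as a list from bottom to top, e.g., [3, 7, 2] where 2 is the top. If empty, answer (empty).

Answer: [20, 6]

Derivation:
After op 1 (push 6): stack=[6] mem=[0,0,0,0]
After op 2 (STO M3): stack=[empty] mem=[0,0,0,6]
After op 3 (RCL M3): stack=[6] mem=[0,0,0,6]
After op 4 (push 3): stack=[6,3] mem=[0,0,0,6]
After op 5 (*): stack=[18] mem=[0,0,0,6]
After op 6 (pop): stack=[empty] mem=[0,0,0,6]
After op 7 (RCL M3): stack=[6] mem=[0,0,0,6]
After op 8 (RCL M3): stack=[6,6] mem=[0,0,0,6]
After op 9 (RCL M3): stack=[6,6,6] mem=[0,0,0,6]
After op 10 (+): stack=[6,12] mem=[0,0,0,6]
After op 11 (swap): stack=[12,6] mem=[0,0,0,6]
After op 12 (-): stack=[6] mem=[0,0,0,6]
After op 13 (push 20): stack=[6,20] mem=[0,0,0,6]
After op 14 (swap): stack=[20,6] mem=[0,0,0,6]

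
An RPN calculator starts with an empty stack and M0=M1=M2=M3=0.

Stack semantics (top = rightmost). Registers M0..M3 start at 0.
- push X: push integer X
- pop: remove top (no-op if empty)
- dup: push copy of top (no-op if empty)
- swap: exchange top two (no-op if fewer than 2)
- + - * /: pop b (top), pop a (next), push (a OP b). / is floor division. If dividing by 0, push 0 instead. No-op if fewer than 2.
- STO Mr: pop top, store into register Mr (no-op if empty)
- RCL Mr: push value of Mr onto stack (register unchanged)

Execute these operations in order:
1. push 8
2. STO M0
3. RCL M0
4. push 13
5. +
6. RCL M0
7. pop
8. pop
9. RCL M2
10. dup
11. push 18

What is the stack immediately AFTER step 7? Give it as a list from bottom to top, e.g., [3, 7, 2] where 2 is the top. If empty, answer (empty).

After op 1 (push 8): stack=[8] mem=[0,0,0,0]
After op 2 (STO M0): stack=[empty] mem=[8,0,0,0]
After op 3 (RCL M0): stack=[8] mem=[8,0,0,0]
After op 4 (push 13): stack=[8,13] mem=[8,0,0,0]
After op 5 (+): stack=[21] mem=[8,0,0,0]
After op 6 (RCL M0): stack=[21,8] mem=[8,0,0,0]
After op 7 (pop): stack=[21] mem=[8,0,0,0]

[21]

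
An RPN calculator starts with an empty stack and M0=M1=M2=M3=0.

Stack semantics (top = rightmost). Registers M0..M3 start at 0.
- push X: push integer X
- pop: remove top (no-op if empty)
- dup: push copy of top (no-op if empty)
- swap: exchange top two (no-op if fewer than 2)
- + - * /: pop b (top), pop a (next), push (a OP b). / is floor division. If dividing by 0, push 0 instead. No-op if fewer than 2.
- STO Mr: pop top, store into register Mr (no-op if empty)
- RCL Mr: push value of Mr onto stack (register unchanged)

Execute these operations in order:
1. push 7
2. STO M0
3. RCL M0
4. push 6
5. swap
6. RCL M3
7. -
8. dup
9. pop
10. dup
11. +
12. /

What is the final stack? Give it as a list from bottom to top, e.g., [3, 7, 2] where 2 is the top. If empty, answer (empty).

Answer: [0]

Derivation:
After op 1 (push 7): stack=[7] mem=[0,0,0,0]
After op 2 (STO M0): stack=[empty] mem=[7,0,0,0]
After op 3 (RCL M0): stack=[7] mem=[7,0,0,0]
After op 4 (push 6): stack=[7,6] mem=[7,0,0,0]
After op 5 (swap): stack=[6,7] mem=[7,0,0,0]
After op 6 (RCL M3): stack=[6,7,0] mem=[7,0,0,0]
After op 7 (-): stack=[6,7] mem=[7,0,0,0]
After op 8 (dup): stack=[6,7,7] mem=[7,0,0,0]
After op 9 (pop): stack=[6,7] mem=[7,0,0,0]
After op 10 (dup): stack=[6,7,7] mem=[7,0,0,0]
After op 11 (+): stack=[6,14] mem=[7,0,0,0]
After op 12 (/): stack=[0] mem=[7,0,0,0]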